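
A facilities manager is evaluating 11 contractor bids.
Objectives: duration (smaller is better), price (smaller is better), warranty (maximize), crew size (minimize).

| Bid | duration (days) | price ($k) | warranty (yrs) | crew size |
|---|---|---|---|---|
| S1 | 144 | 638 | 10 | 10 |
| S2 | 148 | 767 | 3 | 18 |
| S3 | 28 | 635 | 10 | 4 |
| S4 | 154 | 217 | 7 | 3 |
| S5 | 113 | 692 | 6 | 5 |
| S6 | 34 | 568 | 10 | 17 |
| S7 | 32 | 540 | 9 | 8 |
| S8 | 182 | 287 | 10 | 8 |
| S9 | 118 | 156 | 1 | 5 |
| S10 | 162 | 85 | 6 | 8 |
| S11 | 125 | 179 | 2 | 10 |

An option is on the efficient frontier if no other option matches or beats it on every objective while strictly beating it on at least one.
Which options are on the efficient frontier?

S3, S4, S6, S7, S8, S9, S10, S11

S1: dominated by S3 (duration 28≤144, price 635≤638, warranty 10≥10, crew size 4≤10).
S2: dominated by S1 (duration 144≤148, price 638≤767, warranty 10≥3, crew size 10≤18).
S3: not dominated (best duration).
S4: not dominated (best crew size).
S5: dominated by S3 (duration 28≤113, price 635≤692, warranty 10≥6, crew size 4≤5).
S6: not dominated.
S7: not dominated.
S8: not dominated.
S9: not dominated.
S10: not dominated (best price).
S11: not dominated.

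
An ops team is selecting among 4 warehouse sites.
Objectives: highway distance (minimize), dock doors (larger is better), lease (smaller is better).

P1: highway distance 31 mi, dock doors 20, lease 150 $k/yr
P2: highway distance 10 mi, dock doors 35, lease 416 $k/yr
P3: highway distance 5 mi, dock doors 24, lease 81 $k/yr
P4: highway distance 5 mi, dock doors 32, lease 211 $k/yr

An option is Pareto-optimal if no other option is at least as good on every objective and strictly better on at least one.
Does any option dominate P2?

P1: worse on highway distance (31 vs 10).
P3: worse on dock doors (24 vs 35).
P4: worse on dock doors (32 vs 35).
No option is at least as good as P2 on every objective and strictly better on one.

No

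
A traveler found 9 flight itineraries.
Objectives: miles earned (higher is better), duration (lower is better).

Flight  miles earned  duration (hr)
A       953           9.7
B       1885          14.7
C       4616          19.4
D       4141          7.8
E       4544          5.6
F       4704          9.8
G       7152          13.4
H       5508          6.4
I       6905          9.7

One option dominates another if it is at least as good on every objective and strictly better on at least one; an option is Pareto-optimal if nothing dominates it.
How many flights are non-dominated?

4

A: dominated by D (miles earned 4141≥953, duration 7.8≤9.7).
B: dominated by D (miles earned 4141≥1885, duration 7.8≤14.7).
C: dominated by F (miles earned 4704≥4616, duration 9.8≤19.4).
D: dominated by E (miles earned 4544≥4141, duration 5.6≤7.8).
E: not dominated (best duration).
F: dominated by H (miles earned 5508≥4704, duration 6.4≤9.8).
G: not dominated (best miles earned).
H: not dominated.
I: not dominated.
Pareto-optimal: E, G, H, I → 4.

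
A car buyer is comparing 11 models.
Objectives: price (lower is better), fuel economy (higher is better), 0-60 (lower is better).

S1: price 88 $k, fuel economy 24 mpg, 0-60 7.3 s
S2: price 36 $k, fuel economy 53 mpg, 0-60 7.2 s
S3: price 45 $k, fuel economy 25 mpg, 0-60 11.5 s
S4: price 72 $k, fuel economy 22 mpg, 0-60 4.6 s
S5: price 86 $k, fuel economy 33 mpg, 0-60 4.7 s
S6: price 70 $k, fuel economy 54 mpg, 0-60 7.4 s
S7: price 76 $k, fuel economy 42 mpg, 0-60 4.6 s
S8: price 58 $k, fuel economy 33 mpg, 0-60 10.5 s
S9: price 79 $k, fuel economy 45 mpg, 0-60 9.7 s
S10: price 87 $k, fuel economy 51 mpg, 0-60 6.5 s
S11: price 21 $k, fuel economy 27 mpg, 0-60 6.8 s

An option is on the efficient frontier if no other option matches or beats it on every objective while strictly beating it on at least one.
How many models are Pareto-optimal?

S1: dominated by S2 (price 36≤88, fuel economy 53≥24, 0-60 7.2≤7.3).
S2: not dominated.
S3: dominated by S2 (price 36≤45, fuel economy 53≥25, 0-60 7.2≤11.5).
S4: not dominated.
S5: dominated by S7 (price 76≤86, fuel economy 42≥33, 0-60 4.6≤4.7).
S6: not dominated (best fuel economy).
S7: not dominated.
S8: dominated by S2 (price 36≤58, fuel economy 53≥33, 0-60 7.2≤10.5).
S9: dominated by S2 (price 36≤79, fuel economy 53≥45, 0-60 7.2≤9.7).
S10: not dominated.
S11: not dominated (best price).
Pareto-optimal: S2, S4, S6, S7, S10, S11 → 6.

6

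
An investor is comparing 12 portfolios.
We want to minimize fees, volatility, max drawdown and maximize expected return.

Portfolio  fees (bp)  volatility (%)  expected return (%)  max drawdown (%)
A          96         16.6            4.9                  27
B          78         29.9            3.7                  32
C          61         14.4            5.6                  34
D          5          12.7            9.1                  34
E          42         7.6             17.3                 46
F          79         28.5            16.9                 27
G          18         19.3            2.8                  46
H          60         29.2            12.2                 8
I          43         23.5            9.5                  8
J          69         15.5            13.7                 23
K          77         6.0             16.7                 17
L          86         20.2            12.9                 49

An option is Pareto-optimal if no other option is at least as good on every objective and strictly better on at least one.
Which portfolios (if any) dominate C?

D: fees 5≤61, volatility 12.7≤14.4, expected return 9.1≥5.6, max drawdown 34≤34 — dominates C.
Others (A, B, E, F, G, H, I, J, K, L) are each worse than C on at least one objective.

D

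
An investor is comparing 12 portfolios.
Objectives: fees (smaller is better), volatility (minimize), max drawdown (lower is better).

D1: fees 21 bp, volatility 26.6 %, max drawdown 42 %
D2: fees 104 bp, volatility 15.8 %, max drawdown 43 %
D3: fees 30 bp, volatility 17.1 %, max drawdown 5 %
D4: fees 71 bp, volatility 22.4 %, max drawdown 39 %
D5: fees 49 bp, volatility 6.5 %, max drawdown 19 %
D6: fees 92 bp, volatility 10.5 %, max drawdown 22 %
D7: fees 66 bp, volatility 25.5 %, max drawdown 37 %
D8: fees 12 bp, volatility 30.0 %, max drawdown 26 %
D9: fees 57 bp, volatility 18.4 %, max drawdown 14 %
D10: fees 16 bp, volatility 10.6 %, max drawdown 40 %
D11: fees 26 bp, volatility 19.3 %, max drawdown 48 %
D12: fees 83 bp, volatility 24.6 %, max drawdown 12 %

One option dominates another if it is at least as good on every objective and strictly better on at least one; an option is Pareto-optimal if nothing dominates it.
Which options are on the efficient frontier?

D3, D5, D8, D10

D1: dominated by D10 (fees 16≤21, volatility 10.6≤26.6, max drawdown 40≤42).
D2: dominated by D5 (fees 49≤104, volatility 6.5≤15.8, max drawdown 19≤43).
D3: not dominated (best max drawdown).
D4: dominated by D3 (fees 30≤71, volatility 17.1≤22.4, max drawdown 5≤39).
D5: not dominated (best volatility).
D6: dominated by D5 (fees 49≤92, volatility 6.5≤10.5, max drawdown 19≤22).
D7: dominated by D3 (fees 30≤66, volatility 17.1≤25.5, max drawdown 5≤37).
D8: not dominated (best fees).
D9: dominated by D3 (fees 30≤57, volatility 17.1≤18.4, max drawdown 5≤14).
D10: not dominated.
D11: dominated by D10 (fees 16≤26, volatility 10.6≤19.3, max drawdown 40≤48).
D12: dominated by D3 (fees 30≤83, volatility 17.1≤24.6, max drawdown 5≤12).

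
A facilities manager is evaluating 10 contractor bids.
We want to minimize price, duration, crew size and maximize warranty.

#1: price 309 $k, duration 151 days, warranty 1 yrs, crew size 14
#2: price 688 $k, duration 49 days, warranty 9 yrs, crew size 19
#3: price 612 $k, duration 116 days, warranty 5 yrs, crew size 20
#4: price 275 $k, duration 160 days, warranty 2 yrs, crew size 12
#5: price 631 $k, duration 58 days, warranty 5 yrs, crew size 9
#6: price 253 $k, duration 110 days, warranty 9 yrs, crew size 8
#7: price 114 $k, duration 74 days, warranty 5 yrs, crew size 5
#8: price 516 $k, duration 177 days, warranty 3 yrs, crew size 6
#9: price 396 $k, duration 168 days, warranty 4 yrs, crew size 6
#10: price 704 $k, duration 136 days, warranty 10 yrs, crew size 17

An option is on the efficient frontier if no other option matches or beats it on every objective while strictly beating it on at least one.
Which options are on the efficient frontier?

#1: dominated by #6 (price 253≤309, duration 110≤151, warranty 9≥1, crew size 8≤14).
#2: not dominated (best duration).
#3: dominated by #6 (price 253≤612, duration 110≤116, warranty 9≥5, crew size 8≤20).
#4: dominated by #6 (price 253≤275, duration 110≤160, warranty 9≥2, crew size 8≤12).
#5: not dominated.
#6: not dominated.
#7: not dominated (best price).
#8: dominated by #7 (price 114≤516, duration 74≤177, warranty 5≥3, crew size 5≤6).
#9: dominated by #7 (price 114≤396, duration 74≤168, warranty 5≥4, crew size 5≤6).
#10: not dominated (best warranty).

#2, #5, #6, #7, #10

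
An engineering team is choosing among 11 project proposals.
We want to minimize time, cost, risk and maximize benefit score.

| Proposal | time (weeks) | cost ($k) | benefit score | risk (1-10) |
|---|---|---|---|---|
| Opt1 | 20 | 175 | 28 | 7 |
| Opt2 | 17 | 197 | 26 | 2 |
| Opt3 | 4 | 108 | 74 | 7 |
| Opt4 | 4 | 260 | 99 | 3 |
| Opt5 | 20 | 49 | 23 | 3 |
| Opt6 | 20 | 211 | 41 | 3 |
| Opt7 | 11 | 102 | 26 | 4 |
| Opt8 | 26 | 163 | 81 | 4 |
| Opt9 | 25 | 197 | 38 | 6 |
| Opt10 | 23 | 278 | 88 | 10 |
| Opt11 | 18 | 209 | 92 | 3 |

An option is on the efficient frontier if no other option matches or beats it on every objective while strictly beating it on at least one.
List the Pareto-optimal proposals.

Opt2, Opt3, Opt4, Opt5, Opt7, Opt8, Opt9, Opt11

Opt1: dominated by Opt3 (time 4≤20, cost 108≤175, benefit score 74≥28, risk 7≤7).
Opt2: not dominated (best risk).
Opt3: not dominated.
Opt4: not dominated (best benefit score).
Opt5: not dominated (best cost).
Opt6: dominated by Opt11 (time 18≤20, cost 209≤211, benefit score 92≥41, risk 3≤3).
Opt7: not dominated.
Opt8: not dominated.
Opt9: not dominated.
Opt10: dominated by Opt4 (time 4≤23, cost 260≤278, benefit score 99≥88, risk 3≤10).
Opt11: not dominated.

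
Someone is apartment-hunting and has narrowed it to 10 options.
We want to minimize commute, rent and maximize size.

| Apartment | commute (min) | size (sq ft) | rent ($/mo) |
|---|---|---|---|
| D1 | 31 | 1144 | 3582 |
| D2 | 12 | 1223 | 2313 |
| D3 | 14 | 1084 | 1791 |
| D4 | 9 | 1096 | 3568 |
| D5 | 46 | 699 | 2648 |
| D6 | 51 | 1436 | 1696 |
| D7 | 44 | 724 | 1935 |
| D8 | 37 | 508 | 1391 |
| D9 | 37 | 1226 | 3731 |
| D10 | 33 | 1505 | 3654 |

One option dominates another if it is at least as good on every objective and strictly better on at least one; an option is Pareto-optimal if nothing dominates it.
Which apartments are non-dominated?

D1: dominated by D2 (commute 12≤31, size 1223≥1144, rent 2313≤3582).
D2: not dominated.
D3: not dominated.
D4: not dominated (best commute).
D5: dominated by D2 (commute 12≤46, size 1223≥699, rent 2313≤2648).
D6: not dominated.
D7: dominated by D3 (commute 14≤44, size 1084≥724, rent 1791≤1935).
D8: not dominated (best rent).
D9: dominated by D10 (commute 33≤37, size 1505≥1226, rent 3654≤3731).
D10: not dominated (best size).

D2, D3, D4, D6, D8, D10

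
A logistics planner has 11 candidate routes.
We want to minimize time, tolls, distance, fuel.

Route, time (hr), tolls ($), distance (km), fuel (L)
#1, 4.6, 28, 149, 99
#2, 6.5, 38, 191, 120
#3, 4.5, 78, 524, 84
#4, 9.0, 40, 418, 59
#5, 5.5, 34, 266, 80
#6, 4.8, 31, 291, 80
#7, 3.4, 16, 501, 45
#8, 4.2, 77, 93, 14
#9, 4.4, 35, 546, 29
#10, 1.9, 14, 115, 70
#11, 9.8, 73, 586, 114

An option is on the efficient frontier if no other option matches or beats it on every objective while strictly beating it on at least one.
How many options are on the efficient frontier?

#1: dominated by #10 (time 1.9≤4.6, tolls 14≤28, distance 115≤149, fuel 70≤99).
#2: dominated by #1 (time 4.6≤6.5, tolls 28≤38, distance 149≤191, fuel 99≤120).
#3: dominated by #7 (time 3.4≤4.5, tolls 16≤78, distance 501≤524, fuel 45≤84).
#4: not dominated.
#5: dominated by #10 (time 1.9≤5.5, tolls 14≤34, distance 115≤266, fuel 70≤80).
#6: dominated by #10 (time 1.9≤4.8, tolls 14≤31, distance 115≤291, fuel 70≤80).
#7: not dominated.
#8: not dominated (best distance).
#9: not dominated.
#10: not dominated (best time).
#11: dominated by #1 (time 4.6≤9.8, tolls 28≤73, distance 149≤586, fuel 99≤114).
Pareto-optimal: #4, #7, #8, #9, #10 → 5.

5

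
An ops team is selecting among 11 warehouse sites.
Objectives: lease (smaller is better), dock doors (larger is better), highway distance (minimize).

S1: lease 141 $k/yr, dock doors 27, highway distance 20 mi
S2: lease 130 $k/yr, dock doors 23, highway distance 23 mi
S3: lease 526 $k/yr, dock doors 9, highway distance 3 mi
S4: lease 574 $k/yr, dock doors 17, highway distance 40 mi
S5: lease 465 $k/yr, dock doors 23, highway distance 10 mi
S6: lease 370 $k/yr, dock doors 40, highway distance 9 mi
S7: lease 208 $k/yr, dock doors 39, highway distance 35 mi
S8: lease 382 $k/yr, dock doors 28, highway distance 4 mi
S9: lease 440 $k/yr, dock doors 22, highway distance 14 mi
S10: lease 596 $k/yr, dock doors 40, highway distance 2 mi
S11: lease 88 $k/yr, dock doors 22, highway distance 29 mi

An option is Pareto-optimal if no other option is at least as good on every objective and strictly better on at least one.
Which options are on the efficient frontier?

S1: not dominated.
S2: not dominated.
S3: not dominated.
S4: dominated by S1 (lease 141≤574, dock doors 27≥17, highway distance 20≤40).
S5: dominated by S6 (lease 370≤465, dock doors 40≥23, highway distance 9≤10).
S6: not dominated.
S7: not dominated.
S8: not dominated.
S9: dominated by S6 (lease 370≤440, dock doors 40≥22, highway distance 9≤14).
S10: not dominated (best highway distance).
S11: not dominated (best lease).

S1, S2, S3, S6, S7, S8, S10, S11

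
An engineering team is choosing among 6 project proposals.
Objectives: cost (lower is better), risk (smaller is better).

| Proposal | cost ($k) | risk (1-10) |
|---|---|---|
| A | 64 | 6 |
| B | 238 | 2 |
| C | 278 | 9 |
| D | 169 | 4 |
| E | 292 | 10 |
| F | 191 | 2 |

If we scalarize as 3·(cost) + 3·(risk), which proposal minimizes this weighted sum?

A: 3·64 + 3·6 = 210
B: 3·238 + 3·2 = 720
C: 3·278 + 3·9 = 861
D: 3·169 + 3·4 = 519
E: 3·292 + 3·10 = 906
F: 3·191 + 3·2 = 579
Lowest: A at 210.

A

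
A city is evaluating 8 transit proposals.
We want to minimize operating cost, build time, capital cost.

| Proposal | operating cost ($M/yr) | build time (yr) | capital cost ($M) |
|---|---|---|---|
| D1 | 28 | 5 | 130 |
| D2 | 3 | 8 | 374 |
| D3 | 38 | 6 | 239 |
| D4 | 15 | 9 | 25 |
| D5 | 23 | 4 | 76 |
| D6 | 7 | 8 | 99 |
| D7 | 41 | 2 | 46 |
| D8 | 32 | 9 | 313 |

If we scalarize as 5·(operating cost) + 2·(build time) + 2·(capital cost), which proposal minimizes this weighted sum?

D1: 5·28 + 2·5 + 2·130 = 410
D2: 5·3 + 2·8 + 2·374 = 779
D3: 5·38 + 2·6 + 2·239 = 680
D4: 5·15 + 2·9 + 2·25 = 143
D5: 5·23 + 2·4 + 2·76 = 275
D6: 5·7 + 2·8 + 2·99 = 249
D7: 5·41 + 2·2 + 2·46 = 301
D8: 5·32 + 2·9 + 2·313 = 804
Lowest: D4 at 143.

D4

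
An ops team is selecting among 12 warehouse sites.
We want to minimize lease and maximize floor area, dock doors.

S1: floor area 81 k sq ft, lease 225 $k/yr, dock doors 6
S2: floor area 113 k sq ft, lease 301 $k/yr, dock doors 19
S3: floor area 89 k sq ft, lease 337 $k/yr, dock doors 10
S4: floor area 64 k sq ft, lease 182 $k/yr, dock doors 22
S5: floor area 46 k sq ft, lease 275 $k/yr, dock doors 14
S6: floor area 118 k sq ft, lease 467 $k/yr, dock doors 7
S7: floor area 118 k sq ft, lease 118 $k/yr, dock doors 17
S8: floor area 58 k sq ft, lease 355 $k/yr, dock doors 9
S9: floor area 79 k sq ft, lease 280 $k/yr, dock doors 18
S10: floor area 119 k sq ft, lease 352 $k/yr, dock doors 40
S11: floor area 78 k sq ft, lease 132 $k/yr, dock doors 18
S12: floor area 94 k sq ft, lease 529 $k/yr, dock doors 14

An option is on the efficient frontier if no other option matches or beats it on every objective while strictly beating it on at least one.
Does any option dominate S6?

S7 vs S6: floor area 118≥118, lease 118≤467, dock doors 17≥7 — S7 is at least as good on every objective and strictly better on at least one, so S7 dominates S6.

Yes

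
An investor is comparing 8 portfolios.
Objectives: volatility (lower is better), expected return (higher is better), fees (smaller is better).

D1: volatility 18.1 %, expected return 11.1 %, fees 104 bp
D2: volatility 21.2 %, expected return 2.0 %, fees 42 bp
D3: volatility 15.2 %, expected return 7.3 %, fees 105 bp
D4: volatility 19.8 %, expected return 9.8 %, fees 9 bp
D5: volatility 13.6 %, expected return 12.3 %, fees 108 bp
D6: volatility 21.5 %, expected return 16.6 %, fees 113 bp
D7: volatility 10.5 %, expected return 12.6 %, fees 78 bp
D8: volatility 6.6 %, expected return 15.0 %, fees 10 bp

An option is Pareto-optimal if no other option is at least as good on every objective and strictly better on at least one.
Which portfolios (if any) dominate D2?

D4: volatility 19.8≤21.2, expected return 9.8≥2.0, fees 9≤42 — dominates D2.
D8: volatility 6.6≤21.2, expected return 15.0≥2.0, fees 10≤42 — dominates D2.
Others (D1, D3, D5, D6, D7) are each worse than D2 on at least one objective.

D4, D8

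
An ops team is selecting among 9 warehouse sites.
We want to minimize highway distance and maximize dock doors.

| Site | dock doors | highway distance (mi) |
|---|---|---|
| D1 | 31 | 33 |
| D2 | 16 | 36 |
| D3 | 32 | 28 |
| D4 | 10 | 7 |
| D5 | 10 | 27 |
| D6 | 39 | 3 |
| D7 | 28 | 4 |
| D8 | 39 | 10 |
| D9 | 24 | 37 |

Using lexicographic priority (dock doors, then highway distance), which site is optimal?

First maximize dock doors: best is 39, kept {D6, D8}.
Then minimize highway distance: best is 3, kept {D6}.

D6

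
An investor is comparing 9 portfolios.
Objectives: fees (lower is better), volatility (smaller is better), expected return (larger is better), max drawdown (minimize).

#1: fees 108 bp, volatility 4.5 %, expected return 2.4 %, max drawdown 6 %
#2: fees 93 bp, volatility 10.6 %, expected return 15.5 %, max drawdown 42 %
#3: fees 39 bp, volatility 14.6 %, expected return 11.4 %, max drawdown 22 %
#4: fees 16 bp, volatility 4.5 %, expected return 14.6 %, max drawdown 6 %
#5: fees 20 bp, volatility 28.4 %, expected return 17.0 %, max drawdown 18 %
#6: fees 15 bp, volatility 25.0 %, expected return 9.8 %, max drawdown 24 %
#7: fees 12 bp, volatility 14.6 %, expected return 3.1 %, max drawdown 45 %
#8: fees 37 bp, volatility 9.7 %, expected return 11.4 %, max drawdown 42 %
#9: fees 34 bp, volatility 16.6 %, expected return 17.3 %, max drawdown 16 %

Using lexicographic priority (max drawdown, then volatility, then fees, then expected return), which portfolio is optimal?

First minimize max drawdown: best is 6, kept {#1, #4}.
Then minimize volatility: best is 4.5, kept {#1, #4}.
Then minimize fees: best is 16, kept {#4}.

#4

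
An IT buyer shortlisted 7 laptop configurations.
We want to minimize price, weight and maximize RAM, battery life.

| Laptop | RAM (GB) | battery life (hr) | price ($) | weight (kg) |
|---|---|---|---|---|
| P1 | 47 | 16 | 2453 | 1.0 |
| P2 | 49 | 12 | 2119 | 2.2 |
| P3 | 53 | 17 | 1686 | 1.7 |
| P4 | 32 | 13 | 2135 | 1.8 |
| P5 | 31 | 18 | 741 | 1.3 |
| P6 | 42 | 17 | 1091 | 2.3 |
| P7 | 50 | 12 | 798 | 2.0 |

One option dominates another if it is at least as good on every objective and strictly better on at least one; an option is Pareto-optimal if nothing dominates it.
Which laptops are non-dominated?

P1, P3, P5, P6, P7

P1: not dominated (best weight).
P2: dominated by P3 (RAM 53≥49, battery life 17≥12, price 1686≤2119, weight 1.7≤2.2).
P3: not dominated (best RAM).
P4: dominated by P3 (RAM 53≥32, battery life 17≥13, price 1686≤2135, weight 1.7≤1.8).
P5: not dominated (best battery life).
P6: not dominated.
P7: not dominated.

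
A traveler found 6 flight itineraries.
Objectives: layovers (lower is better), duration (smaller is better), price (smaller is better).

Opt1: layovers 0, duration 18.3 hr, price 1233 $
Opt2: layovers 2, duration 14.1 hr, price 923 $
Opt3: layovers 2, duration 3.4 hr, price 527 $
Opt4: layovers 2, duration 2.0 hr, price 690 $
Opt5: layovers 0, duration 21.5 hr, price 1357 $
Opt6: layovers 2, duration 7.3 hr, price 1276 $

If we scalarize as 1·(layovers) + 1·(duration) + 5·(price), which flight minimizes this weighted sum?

Opt1: 1·0 + 1·18.3 + 5·1233 = 6183.3
Opt2: 1·2 + 1·14.1 + 5·923 = 4631.1
Opt3: 1·2 + 1·3.4 + 5·527 = 2640.4
Opt4: 1·2 + 1·2.0 + 5·690 = 3454.0
Opt5: 1·0 + 1·21.5 + 5·1357 = 6806.5
Opt6: 1·2 + 1·7.3 + 5·1276 = 6389.3
Lowest: Opt3 at 2640.4.

Opt3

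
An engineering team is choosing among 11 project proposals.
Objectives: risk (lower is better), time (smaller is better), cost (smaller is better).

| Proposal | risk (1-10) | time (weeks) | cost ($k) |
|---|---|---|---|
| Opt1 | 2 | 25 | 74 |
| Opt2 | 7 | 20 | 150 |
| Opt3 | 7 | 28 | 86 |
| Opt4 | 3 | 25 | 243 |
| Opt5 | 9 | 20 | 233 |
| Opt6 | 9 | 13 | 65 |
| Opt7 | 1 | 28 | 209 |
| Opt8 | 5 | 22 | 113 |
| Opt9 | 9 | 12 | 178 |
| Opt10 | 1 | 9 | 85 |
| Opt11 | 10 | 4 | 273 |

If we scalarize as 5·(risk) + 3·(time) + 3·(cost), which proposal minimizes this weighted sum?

Opt1: 5·2 + 3·25 + 3·74 = 307
Opt2: 5·7 + 3·20 + 3·150 = 545
Opt3: 5·7 + 3·28 + 3·86 = 377
Opt4: 5·3 + 3·25 + 3·243 = 819
Opt5: 5·9 + 3·20 + 3·233 = 804
Opt6: 5·9 + 3·13 + 3·65 = 279
Opt7: 5·1 + 3·28 + 3·209 = 716
Opt8: 5·5 + 3·22 + 3·113 = 430
Opt9: 5·9 + 3·12 + 3·178 = 615
Opt10: 5·1 + 3·9 + 3·85 = 287
Opt11: 5·10 + 3·4 + 3·273 = 881
Lowest: Opt6 at 279.

Opt6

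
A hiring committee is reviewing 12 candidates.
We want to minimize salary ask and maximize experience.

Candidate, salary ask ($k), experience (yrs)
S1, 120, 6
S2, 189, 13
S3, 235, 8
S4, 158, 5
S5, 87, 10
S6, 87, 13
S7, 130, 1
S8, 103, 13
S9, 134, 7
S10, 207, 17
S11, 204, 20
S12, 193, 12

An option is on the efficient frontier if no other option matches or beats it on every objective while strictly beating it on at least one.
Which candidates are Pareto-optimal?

S6, S11

S1: dominated by S5 (salary ask 87≤120, experience 10≥6).
S2: dominated by S6 (salary ask 87≤189, experience 13≥13).
S3: dominated by S2 (salary ask 189≤235, experience 13≥8).
S4: dominated by S1 (salary ask 120≤158, experience 6≥5).
S5: dominated by S6 (salary ask 87≤87, experience 13≥10).
S6: not dominated.
S7: dominated by S1 (salary ask 120≤130, experience 6≥1).
S8: dominated by S6 (salary ask 87≤103, experience 13≥13).
S9: dominated by S5 (salary ask 87≤134, experience 10≥7).
S10: dominated by S11 (salary ask 204≤207, experience 20≥17).
S11: not dominated (best experience).
S12: dominated by S2 (salary ask 189≤193, experience 13≥12).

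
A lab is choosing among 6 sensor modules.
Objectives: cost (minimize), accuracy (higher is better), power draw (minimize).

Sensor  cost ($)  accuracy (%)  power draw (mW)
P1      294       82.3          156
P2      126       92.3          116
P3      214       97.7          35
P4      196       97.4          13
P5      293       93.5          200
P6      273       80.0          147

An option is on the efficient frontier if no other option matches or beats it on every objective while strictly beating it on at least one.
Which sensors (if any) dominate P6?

P2, P3, P4

P2: cost 126≤273, accuracy 92.3≥80.0, power draw 116≤147 — dominates P6.
P3: cost 214≤273, accuracy 97.7≥80.0, power draw 35≤147 — dominates P6.
P4: cost 196≤273, accuracy 97.4≥80.0, power draw 13≤147 — dominates P6.
Others (P1, P5) are each worse than P6 on at least one objective.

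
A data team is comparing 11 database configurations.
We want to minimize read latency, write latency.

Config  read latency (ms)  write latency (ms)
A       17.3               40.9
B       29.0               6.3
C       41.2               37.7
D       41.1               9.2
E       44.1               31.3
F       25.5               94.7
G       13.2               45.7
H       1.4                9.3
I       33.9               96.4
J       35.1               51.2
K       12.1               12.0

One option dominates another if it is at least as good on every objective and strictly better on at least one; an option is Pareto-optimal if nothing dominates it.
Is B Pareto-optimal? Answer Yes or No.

Yes

A: worse on write latency (40.9 vs 6.3).
C: worse on read latency (41.2 vs 29.0).
D: worse on read latency (41.1 vs 29.0).
E: worse on read latency (44.1 vs 29.0).
F: worse on write latency (94.7 vs 6.3).
G: worse on write latency (45.7 vs 6.3).
H: worse on write latency (9.3 vs 6.3).
I: worse on read latency (33.9 vs 29.0).
J: worse on read latency (35.1 vs 29.0).
K: worse on write latency (12.0 vs 6.3).
No option is at least as good as B on every objective and strictly better on one.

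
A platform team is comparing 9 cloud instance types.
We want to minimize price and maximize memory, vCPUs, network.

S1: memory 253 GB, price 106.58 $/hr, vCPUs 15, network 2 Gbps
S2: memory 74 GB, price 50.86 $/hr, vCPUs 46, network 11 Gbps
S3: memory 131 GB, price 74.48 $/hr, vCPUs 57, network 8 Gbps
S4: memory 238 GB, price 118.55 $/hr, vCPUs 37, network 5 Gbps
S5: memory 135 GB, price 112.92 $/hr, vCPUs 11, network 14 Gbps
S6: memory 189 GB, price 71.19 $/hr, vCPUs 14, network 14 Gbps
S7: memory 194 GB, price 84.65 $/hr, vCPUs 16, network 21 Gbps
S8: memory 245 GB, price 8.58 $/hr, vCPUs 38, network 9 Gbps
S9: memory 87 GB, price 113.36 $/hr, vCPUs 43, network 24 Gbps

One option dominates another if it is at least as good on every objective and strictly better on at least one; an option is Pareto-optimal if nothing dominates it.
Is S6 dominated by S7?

S7 vs S6: S7 is worse on price (84.65 vs 71.19), so it does not dominate S6.

No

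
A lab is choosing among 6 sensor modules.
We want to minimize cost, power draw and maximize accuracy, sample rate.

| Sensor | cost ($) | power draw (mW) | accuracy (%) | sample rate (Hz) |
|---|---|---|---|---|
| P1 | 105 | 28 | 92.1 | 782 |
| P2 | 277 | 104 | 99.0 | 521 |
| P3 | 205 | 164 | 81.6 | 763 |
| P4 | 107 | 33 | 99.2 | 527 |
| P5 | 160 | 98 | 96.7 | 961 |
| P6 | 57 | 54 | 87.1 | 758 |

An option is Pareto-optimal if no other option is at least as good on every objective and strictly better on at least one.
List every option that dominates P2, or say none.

P4: cost 107≤277, power draw 33≤104, accuracy 99.2≥99.0, sample rate 527≥521 — dominates P2.
Others (P1, P3, P5, P6) are each worse than P2 on at least one objective.

P4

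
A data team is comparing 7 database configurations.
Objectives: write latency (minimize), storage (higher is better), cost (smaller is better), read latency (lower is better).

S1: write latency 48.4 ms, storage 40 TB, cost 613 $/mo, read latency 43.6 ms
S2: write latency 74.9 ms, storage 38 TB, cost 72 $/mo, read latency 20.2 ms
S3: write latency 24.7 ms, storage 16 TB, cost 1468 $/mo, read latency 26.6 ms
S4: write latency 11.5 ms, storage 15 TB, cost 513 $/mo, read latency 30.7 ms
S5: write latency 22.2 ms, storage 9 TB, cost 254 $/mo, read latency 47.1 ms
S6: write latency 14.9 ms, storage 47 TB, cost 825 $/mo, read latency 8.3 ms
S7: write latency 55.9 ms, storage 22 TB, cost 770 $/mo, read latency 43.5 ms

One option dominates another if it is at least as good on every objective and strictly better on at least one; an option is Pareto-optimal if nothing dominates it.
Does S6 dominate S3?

Yes

S6 vs S3: write latency 14.9≤24.7, storage 47≥16, cost 825≤1468, read latency 8.3≤26.6 — S6 is at least as good on every objective with at least one strict improvement.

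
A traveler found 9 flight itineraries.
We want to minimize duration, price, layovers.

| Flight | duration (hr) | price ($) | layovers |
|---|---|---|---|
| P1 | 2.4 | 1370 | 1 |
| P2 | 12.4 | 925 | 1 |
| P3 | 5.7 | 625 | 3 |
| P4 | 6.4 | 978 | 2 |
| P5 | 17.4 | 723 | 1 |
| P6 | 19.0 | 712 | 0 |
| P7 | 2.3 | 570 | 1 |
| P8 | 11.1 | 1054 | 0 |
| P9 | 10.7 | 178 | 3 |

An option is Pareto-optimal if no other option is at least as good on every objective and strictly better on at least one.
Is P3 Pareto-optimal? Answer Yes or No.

P7 vs P3: duration 2.3≤5.7, price 570≤625, layovers 1≤3 — P7 is at least as good on every objective and strictly better on at least one, so P7 dominates P3.

No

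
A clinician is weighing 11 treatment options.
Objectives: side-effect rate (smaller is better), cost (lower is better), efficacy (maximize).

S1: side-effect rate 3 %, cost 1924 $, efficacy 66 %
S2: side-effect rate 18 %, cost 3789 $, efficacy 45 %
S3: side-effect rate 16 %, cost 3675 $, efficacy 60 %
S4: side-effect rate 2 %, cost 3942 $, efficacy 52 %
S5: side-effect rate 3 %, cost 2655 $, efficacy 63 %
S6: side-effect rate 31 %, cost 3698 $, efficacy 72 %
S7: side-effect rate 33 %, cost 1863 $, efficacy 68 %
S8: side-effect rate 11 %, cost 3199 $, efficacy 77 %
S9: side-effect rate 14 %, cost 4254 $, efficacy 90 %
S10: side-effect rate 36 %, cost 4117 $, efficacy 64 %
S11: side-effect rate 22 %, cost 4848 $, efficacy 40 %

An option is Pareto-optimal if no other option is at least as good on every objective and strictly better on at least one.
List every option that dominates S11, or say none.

S1, S2, S3, S4, S5, S8, S9

S1: side-effect rate 3≤22, cost 1924≤4848, efficacy 66≥40 — dominates S11.
S2: side-effect rate 18≤22, cost 3789≤4848, efficacy 45≥40 — dominates S11.
S3: side-effect rate 16≤22, cost 3675≤4848, efficacy 60≥40 — dominates S11.
S4: side-effect rate 2≤22, cost 3942≤4848, efficacy 52≥40 — dominates S11.
S5: side-effect rate 3≤22, cost 2655≤4848, efficacy 63≥40 — dominates S11.
S8: side-effect rate 11≤22, cost 3199≤4848, efficacy 77≥40 — dominates S11.
S9: side-effect rate 14≤22, cost 4254≤4848, efficacy 90≥40 — dominates S11.
Others (S6, S7, S10) are each worse than S11 on at least one objective.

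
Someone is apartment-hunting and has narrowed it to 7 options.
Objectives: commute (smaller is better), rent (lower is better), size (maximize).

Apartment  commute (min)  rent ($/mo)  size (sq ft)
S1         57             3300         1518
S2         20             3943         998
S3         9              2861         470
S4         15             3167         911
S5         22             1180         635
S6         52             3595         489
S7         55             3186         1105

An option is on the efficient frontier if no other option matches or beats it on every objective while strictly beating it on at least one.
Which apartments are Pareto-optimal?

S1, S2, S3, S4, S5, S7

S1: not dominated (best size).
S2: not dominated.
S3: not dominated (best commute).
S4: not dominated.
S5: not dominated (best rent).
S6: dominated by S4 (commute 15≤52, rent 3167≤3595, size 911≥489).
S7: not dominated.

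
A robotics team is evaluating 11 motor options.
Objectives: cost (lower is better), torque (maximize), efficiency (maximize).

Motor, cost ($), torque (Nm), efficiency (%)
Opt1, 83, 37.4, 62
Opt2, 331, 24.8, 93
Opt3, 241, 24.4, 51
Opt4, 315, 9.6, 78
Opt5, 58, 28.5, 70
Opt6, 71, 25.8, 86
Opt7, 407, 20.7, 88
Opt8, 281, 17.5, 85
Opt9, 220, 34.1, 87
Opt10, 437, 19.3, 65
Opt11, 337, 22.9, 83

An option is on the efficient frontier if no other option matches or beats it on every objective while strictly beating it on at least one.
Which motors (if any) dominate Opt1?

none

Opt2: worse on cost (331 vs 83).
Opt3: worse on cost (241 vs 83).
Opt4: worse on cost (315 vs 83).
Opt5: worse on torque (28.5 vs 37.4).
Opt6: worse on torque (25.8 vs 37.4).
Opt7: worse on cost (407 vs 83).
Opt8: worse on cost (281 vs 83).
Opt9: worse on cost (220 vs 83).
Opt10: worse on cost (437 vs 83).
Opt11: worse on cost (337 vs 83).
No option dominates Opt1.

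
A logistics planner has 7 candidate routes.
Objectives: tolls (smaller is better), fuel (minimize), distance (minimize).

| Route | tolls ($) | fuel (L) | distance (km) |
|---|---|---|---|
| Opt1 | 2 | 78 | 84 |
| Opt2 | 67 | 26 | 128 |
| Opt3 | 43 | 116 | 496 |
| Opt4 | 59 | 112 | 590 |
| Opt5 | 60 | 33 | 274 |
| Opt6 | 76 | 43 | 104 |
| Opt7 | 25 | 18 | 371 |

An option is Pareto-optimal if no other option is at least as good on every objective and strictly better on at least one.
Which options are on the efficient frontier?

Opt1, Opt2, Opt5, Opt6, Opt7

Opt1: not dominated (best tolls).
Opt2: not dominated.
Opt3: dominated by Opt1 (tolls 2≤43, fuel 78≤116, distance 84≤496).
Opt4: dominated by Opt1 (tolls 2≤59, fuel 78≤112, distance 84≤590).
Opt5: not dominated.
Opt6: not dominated.
Opt7: not dominated (best fuel).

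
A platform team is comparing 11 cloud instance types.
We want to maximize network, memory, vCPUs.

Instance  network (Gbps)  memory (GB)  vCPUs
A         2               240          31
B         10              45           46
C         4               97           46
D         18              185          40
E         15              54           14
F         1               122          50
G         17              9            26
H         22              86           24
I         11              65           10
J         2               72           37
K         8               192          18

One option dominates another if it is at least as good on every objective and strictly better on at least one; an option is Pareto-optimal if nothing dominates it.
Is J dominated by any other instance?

Yes

C vs J: network 4≥2, memory 97≥72, vCPUs 46≥37 — C is at least as good on every objective and strictly better on at least one, so C dominates J.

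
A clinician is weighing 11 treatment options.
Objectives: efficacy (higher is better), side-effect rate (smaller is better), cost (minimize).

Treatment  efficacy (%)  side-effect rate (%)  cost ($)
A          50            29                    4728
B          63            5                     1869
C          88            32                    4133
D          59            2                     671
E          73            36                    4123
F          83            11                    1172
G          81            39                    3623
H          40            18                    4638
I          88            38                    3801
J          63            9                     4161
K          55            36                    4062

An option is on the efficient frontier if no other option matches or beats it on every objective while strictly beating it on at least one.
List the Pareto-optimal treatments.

A: dominated by B (efficacy 63≥50, side-effect rate 5≤29, cost 1869≤4728).
B: not dominated.
C: not dominated.
D: not dominated (best side-effect rate).
E: dominated by F (efficacy 83≥73, side-effect rate 11≤36, cost 1172≤4123).
F: not dominated.
G: dominated by F (efficacy 83≥81, side-effect rate 11≤39, cost 1172≤3623).
H: dominated by B (efficacy 63≥40, side-effect rate 5≤18, cost 1869≤4638).
I: not dominated.
J: dominated by B (efficacy 63≥63, side-effect rate 5≤9, cost 1869≤4161).
K: dominated by B (efficacy 63≥55, side-effect rate 5≤36, cost 1869≤4062).

B, C, D, F, I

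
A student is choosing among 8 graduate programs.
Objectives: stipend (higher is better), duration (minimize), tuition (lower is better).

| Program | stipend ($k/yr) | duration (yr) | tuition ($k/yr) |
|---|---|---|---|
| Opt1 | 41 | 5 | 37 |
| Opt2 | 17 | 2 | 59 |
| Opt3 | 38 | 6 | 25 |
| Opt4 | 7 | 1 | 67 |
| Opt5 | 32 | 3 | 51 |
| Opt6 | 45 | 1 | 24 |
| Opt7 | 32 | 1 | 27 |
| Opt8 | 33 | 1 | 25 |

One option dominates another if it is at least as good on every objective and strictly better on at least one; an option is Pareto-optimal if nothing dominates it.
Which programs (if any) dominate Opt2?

Opt6, Opt7, Opt8

Opt6: stipend 45≥17, duration 1≤2, tuition 24≤59 — dominates Opt2.
Opt7: stipend 32≥17, duration 1≤2, tuition 27≤59 — dominates Opt2.
Opt8: stipend 33≥17, duration 1≤2, tuition 25≤59 — dominates Opt2.
Others (Opt1, Opt3, Opt4, Opt5) are each worse than Opt2 on at least one objective.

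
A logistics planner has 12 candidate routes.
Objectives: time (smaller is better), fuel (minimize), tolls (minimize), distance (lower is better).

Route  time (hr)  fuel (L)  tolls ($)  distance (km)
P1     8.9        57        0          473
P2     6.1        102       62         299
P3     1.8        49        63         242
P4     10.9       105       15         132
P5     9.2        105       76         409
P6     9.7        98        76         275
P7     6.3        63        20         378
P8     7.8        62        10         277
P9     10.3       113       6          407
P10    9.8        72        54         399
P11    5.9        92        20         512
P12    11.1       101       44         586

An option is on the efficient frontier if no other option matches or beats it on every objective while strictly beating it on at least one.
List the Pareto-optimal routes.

P1: not dominated (best tolls).
P2: not dominated.
P3: not dominated (best time).
P4: not dominated (best distance).
P5: dominated by P2 (time 6.1≤9.2, fuel 102≤105, tolls 62≤76, distance 299≤409).
P6: dominated by P3 (time 1.8≤9.7, fuel 49≤98, tolls 63≤76, distance 242≤275).
P7: not dominated.
P8: not dominated.
P9: not dominated.
P10: dominated by P7 (time 6.3≤9.8, fuel 63≤72, tolls 20≤54, distance 378≤399).
P11: not dominated.
P12: dominated by P1 (time 8.9≤11.1, fuel 57≤101, tolls 0≤44, distance 473≤586).

P1, P2, P3, P4, P7, P8, P9, P11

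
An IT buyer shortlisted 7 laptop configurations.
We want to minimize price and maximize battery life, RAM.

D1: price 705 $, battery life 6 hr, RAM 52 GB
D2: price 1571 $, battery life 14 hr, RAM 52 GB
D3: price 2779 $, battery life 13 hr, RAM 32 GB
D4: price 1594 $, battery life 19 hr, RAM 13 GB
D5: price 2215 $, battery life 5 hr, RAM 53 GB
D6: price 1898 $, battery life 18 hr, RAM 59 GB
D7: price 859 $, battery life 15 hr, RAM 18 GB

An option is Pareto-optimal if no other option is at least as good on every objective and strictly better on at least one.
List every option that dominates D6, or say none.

none

D1: worse on battery life (6 vs 18).
D2: worse on battery life (14 vs 18).
D3: worse on price (2779 vs 1898).
D4: worse on RAM (13 vs 59).
D5: worse on price (2215 vs 1898).
D7: worse on battery life (15 vs 18).
No option dominates D6.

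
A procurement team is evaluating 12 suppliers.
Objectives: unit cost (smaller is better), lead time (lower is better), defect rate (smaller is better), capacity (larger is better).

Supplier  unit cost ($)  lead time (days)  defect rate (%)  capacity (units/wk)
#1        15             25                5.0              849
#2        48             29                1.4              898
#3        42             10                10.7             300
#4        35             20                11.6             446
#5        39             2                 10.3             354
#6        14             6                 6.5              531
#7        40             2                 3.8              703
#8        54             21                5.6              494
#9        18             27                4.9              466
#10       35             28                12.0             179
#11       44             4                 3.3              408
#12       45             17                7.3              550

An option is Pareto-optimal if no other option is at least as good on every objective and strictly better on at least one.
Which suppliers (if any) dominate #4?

#6: unit cost 14≤35, lead time 6≤20, defect rate 6.5≤11.6, capacity 531≥446 — dominates #4.
Others (#1, #2, #3, #5, #7, #8, #9, #10, #11, #12) are each worse than #4 on at least one objective.

#6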